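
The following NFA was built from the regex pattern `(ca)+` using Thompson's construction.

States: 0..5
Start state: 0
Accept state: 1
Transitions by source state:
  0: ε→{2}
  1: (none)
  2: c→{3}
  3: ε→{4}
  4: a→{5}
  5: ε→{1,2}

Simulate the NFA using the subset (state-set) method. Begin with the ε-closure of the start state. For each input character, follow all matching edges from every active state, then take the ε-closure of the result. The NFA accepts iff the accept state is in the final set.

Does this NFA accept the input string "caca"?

Answer: ACCEPT

Trace:
initial (ε-close {0}): {0,2}
'c' @ 1: {3,4}
'a' @ 2: {1,2,5}  ✓accept
'c' @ 3: {3,4}
'a' @ 4: {1,2,5}  ✓accept
final: {1,2,5}; accept 1 in set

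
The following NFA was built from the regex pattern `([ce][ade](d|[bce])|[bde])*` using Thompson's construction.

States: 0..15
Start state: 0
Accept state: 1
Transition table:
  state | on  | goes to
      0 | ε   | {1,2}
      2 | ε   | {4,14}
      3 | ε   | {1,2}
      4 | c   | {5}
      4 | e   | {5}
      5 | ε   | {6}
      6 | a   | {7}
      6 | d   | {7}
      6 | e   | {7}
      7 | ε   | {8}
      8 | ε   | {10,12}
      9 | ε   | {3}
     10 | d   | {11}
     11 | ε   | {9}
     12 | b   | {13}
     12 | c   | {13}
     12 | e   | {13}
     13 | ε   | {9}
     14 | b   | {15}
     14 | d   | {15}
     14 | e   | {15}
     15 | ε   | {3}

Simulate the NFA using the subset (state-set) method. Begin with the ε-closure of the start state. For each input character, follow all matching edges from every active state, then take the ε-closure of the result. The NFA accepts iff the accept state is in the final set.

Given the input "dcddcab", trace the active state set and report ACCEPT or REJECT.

start: ε-closure({0}) = {0,1,2,4,14}
'd' @ 1: {1,2,3,4,14,15}  [accepting]
'c' @ 2: {5,6}
'd' @ 3: {7,8,10,12}
'd' @ 4: {1,2,3,4,9,11,14}  [accepting]
'c' @ 5: {5,6}
'a' @ 6: {7,8,10,12}
'b' @ 7: {1,2,3,4,9,13,14}  [accepting]
end set {1,2,3,4,9,13,14} — state 1 in

Answer: ACCEPT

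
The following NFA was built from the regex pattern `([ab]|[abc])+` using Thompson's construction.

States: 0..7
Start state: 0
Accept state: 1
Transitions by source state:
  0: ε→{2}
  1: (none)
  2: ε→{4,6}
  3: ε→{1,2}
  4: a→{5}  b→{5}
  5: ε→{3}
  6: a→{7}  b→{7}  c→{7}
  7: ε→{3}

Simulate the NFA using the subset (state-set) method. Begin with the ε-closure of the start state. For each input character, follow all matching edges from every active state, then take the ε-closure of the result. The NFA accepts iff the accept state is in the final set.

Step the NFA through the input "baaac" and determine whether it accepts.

Answer: ACCEPT

Trace:
S₀ = ε-closure({0}) = {0,2,4,6}
'b' @ 1: {1,2,3,4,5,6,7}  (accept∈set)
'a' @ 2: {1,2,3,4,5,6,7}  (accept∈set)
'a' @ 3: {1,2,3,4,5,6,7}  (accept∈set)
'a' @ 4: {1,2,3,4,5,6,7}  (accept∈set)
'c' @ 5: {1,2,3,4,6,7}  (accept∈set)
final: {1,2,3,4,6,7}; accept 1 in set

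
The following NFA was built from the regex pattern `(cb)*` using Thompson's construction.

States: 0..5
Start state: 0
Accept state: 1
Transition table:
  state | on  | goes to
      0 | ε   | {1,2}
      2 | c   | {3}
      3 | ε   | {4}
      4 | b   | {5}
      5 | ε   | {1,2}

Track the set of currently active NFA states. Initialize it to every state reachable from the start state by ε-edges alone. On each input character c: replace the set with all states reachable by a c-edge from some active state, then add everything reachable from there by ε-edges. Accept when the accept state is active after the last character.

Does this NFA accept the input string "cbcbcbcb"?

start: ε-closure({0}) = {0,1,2}
'c' @ 1: {3,4}
'b' @ 2: {1,2,5}  [accepting]
'c' @ 3: {3,4}
'b' @ 4: {1,2,5}  [accepting]
'c' @ 5: {3,4}
'b' @ 6: {1,2,5}  [accepting]
'c' @ 7: {3,4}
'b' @ 8: {1,2,5}  [accepting]
after full input: {1,2,5}  (accept=1 in)

Answer: ACCEPT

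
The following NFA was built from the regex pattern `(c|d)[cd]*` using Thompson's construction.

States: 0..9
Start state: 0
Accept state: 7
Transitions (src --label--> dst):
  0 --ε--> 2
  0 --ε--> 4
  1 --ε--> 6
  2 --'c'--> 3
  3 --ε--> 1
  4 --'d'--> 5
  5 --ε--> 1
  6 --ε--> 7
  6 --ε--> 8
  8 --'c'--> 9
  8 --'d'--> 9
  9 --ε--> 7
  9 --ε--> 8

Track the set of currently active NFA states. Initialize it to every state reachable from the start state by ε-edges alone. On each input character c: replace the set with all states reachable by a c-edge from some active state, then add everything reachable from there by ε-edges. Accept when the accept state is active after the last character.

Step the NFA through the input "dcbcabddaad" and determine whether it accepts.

Answer: REJECT

Derivation:
start: ε-closure({0}) = {0,2,4}
'd' @ 1: {1,5,6,7,8}  [accepting]
'c' @ 2: {7,8,9}  [accepting]
'b' @ 3: {}  — no active states
rest 'cabddaad' ignored (set empty)
end set {} — state 7 not in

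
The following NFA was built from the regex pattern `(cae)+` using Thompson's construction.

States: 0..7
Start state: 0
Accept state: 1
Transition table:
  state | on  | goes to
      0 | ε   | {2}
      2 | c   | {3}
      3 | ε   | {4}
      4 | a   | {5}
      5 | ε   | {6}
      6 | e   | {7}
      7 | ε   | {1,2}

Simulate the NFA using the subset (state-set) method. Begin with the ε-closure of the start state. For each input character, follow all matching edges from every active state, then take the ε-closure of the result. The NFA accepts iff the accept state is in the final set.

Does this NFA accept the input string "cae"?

S₀ = ε-closure({0}) = {0,2}
'c' @ 1: {3,4}
'a' @ 2: {5,6}
'e' @ 3: {1,2,7}  (accept∈set)
final: {1,2,7}; accept 1 in set

Answer: ACCEPT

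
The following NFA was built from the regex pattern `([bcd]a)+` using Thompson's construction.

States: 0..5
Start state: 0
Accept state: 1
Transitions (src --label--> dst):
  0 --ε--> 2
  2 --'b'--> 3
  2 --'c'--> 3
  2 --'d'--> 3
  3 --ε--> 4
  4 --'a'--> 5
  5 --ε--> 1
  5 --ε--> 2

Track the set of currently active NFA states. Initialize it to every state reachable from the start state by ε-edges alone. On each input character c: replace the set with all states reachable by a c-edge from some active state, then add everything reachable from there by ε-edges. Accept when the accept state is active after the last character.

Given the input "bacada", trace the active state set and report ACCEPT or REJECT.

S₀ = ε-closure({0}) = {0,2}
'b' @ 1: {3,4}
'a' @ 2: {1,2,5}  (accept∈set)
'c' @ 3: {3,4}
'a' @ 4: {1,2,5}  (accept∈set)
'd' @ 5: {3,4}
'a' @ 6: {1,2,5}  (accept∈set)
final: {1,2,5}; accept 1 in set

Answer: ACCEPT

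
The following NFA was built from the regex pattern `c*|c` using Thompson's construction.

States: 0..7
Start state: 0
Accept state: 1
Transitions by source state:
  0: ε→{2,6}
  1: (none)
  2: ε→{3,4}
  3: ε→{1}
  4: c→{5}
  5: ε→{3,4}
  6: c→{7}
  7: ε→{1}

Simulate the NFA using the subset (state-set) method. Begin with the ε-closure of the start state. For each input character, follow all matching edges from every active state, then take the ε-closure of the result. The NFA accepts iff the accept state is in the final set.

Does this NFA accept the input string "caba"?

Answer: REJECT

Steps:
start: ε-closure({0}) = {0,1,2,3,4,6}
'c' @ 1: {1,3,4,5,7}  (accept∈set)
'a' @ 2: {}  — state set empty
rest 'ba' ignored (set empty)
after full input: {}  (accept=1 not in)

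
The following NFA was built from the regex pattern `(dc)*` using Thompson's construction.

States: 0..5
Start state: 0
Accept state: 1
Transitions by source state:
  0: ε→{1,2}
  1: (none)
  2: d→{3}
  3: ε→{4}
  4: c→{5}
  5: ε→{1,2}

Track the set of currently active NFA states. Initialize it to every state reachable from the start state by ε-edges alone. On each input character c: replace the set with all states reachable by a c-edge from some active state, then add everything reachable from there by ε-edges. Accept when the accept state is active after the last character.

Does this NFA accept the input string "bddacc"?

Answer: REJECT

Steps:
start: ε-closure({0}) = {0,1,2}
'b' @ 1: {}  — dead — no transitions
rest 'ddacc' ignored (set empty)
end set {} — state 1 not in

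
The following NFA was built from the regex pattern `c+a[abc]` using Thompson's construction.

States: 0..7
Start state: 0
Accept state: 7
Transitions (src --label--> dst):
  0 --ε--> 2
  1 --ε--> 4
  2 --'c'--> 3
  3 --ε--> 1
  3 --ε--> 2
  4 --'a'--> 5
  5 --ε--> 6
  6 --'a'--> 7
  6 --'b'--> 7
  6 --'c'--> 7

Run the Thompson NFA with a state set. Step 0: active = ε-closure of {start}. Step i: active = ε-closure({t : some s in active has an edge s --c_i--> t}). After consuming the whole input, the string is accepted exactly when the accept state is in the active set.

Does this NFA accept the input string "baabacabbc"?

S₀ = ε-closure({0}) = {0,2}
'b' @ 1: {}  — dead — no transitions
rest 'aabacabbc' ignored (set empty)
final: {}; accept 7 not in set

Answer: REJECT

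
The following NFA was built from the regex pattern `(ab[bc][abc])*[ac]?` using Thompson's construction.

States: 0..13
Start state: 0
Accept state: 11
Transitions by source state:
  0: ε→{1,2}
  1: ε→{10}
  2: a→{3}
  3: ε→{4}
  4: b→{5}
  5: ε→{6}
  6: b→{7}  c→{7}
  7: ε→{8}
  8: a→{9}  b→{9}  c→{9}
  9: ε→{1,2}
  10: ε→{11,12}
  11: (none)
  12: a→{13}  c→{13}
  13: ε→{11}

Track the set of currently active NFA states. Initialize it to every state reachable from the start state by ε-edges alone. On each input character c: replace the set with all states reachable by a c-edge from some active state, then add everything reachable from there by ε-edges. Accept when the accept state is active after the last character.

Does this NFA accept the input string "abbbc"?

Answer: ACCEPT

Trace:
S₀ = ε-closure({0}) = {0,1,2,10,11,12}
'a' @ 1: {3,4,11,13}  (accept∈set)
'b' @ 2: {5,6}
'b' @ 3: {7,8}
'b' @ 4: {1,2,9,10,11,12}  (accept∈set)
'c' @ 5: {11,13}  (accept∈set)
end set {11,13} — state 11 in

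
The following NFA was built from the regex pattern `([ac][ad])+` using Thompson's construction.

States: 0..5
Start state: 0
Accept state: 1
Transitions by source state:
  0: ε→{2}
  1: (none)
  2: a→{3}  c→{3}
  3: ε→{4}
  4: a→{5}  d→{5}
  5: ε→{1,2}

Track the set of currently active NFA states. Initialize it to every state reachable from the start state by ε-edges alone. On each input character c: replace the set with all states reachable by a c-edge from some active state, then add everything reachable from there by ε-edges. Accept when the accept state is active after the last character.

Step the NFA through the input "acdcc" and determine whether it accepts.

Answer: REJECT

Trace:
S₀ = ε-closure({0}) = {0,2}
'a' @ 1: {3,4}
'c' @ 2: {}  — dead — no transitions
rest 'dcc' ignored (set empty)
end set {} — state 1 not in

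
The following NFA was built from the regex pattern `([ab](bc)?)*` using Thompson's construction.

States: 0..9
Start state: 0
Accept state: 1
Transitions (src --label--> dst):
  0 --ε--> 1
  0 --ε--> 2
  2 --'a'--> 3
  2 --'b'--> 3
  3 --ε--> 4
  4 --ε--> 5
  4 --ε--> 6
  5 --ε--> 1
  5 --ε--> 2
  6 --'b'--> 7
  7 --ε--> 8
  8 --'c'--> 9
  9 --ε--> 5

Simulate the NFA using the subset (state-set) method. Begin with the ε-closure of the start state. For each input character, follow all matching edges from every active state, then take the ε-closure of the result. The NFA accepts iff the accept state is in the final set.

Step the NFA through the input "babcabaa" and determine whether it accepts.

S₀ = ε-closure({0}) = {0,1,2}
'b' @ 1: {1,2,3,4,5,6}  ✓accept
'a' @ 2: {1,2,3,4,5,6}  ✓accept
'b' @ 3: {1,2,3,4,5,6,7,8}  ✓accept
'c' @ 4: {1,2,5,9}  ✓accept
'a' @ 5: {1,2,3,4,5,6}  ✓accept
'b' @ 6: {1,2,3,4,5,6,7,8}  ✓accept
'a' @ 7: {1,2,3,4,5,6}  ✓accept
'a' @ 8: {1,2,3,4,5,6}  ✓accept
final: {1,2,3,4,5,6}; accept 1 in set

Answer: ACCEPT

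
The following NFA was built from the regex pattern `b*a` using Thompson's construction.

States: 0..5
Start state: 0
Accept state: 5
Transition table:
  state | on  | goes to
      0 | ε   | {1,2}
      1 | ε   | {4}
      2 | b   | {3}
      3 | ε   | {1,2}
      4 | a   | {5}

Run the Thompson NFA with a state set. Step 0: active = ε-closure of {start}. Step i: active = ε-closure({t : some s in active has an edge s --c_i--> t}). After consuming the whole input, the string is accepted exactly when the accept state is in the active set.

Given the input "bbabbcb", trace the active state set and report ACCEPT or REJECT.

Answer: REJECT

Steps:
S₀ = ε-closure({0}) = {0,1,2,4}
'b' @ 1: {1,2,3,4}
'b' @ 2: {1,2,3,4}
'a' @ 3: {5}  (accept∈set)
'b' @ 4: {}  — dead — no transitions
rest 'bcb' ignored (set empty)
final: {}; accept 5 not in set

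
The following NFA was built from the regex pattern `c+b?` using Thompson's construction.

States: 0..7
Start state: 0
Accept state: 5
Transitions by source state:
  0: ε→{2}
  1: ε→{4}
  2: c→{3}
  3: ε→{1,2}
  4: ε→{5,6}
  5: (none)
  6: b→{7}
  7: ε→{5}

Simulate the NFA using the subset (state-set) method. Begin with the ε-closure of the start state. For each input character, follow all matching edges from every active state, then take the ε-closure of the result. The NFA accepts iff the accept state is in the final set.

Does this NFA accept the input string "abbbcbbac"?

Answer: REJECT

Trace:
S₀ = ε-closure({0}) = {0,2}
'a' @ 1: {}  — dead — no transitions
rest 'bbbcbbac' ignored (set empty)
after full input: {}  (accept=5 not in)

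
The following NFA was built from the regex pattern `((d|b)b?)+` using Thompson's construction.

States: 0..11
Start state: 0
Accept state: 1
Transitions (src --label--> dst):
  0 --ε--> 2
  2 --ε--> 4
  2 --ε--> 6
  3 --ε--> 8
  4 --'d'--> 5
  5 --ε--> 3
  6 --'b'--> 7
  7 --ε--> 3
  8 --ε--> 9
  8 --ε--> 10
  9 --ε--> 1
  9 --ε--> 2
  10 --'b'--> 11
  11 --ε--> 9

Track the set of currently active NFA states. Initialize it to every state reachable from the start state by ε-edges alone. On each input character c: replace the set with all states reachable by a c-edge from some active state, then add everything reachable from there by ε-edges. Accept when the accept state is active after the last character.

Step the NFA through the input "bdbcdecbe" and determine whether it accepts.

Answer: REJECT

Steps:
initial (ε-close {0}): {0,2,4,6}
'b' @ 1: {1,2,3,4,6,7,8,9,10}  [accepting]
'd' @ 2: {1,2,3,4,5,6,8,9,10}  [accepting]
'b' @ 3: {1,2,3,4,6,7,8,9,10,11}  [accepting]
'c' @ 4: {}  — state set empty
rest 'decbe' ignored (set empty)
after full input: {}  (accept=1 not in)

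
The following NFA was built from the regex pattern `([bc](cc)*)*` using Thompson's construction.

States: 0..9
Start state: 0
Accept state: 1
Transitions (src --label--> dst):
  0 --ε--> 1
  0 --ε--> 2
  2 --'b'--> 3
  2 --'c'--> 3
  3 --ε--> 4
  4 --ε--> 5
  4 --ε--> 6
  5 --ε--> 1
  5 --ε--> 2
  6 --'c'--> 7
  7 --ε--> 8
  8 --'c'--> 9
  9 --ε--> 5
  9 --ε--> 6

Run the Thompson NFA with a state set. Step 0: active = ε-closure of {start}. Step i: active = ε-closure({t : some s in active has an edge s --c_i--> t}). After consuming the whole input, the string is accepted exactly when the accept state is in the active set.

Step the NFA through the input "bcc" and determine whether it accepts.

Answer: ACCEPT

Derivation:
initial (ε-close {0}): {0,1,2}
'b' @ 1: {1,2,3,4,5,6}  [accepting]
'c' @ 2: {1,2,3,4,5,6,7,8}  [accepting]
'c' @ 3: {1,2,3,4,5,6,7,8,9}  [accepting]
after full input: {1,2,3,4,5,6,7,8,9}  (accept=1 in)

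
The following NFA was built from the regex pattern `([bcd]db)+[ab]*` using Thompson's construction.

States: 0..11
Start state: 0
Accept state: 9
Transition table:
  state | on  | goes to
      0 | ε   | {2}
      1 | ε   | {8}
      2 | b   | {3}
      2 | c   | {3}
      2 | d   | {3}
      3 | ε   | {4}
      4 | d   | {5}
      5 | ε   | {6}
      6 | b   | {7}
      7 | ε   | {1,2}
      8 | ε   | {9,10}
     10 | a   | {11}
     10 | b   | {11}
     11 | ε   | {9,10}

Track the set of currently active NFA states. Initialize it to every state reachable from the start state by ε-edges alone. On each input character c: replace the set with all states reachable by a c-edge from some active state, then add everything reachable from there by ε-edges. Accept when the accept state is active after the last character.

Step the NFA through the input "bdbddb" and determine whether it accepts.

Answer: ACCEPT

Steps:
initial (ε-close {0}): {0,2}
'b' @ 1: {3,4}
'd' @ 2: {5,6}
'b' @ 3: {1,2,7,8,9,10}  (accept∈set)
'd' @ 4: {3,4}
'd' @ 5: {5,6}
'b' @ 6: {1,2,7,8,9,10}  (accept∈set)
final: {1,2,7,8,9,10}; accept 9 in set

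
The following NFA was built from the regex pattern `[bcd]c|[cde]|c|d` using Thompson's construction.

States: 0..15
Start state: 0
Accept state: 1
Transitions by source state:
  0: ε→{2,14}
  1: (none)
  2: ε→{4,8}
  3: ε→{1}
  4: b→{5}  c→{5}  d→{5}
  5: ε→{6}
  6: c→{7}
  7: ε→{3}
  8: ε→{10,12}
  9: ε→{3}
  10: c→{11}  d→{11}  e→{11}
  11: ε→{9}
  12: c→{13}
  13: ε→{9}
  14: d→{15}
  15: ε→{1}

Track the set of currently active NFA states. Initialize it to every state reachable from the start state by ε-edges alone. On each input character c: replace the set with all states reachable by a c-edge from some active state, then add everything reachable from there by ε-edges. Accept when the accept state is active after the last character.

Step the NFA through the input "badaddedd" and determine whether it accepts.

start: ε-closure({0}) = {0,2,4,8,10,12,14}
'b' @ 1: {5,6}
'a' @ 2: {}  — no active states
rest 'daddedd' ignored (set empty)
final: {}; accept 1 not in set

Answer: REJECT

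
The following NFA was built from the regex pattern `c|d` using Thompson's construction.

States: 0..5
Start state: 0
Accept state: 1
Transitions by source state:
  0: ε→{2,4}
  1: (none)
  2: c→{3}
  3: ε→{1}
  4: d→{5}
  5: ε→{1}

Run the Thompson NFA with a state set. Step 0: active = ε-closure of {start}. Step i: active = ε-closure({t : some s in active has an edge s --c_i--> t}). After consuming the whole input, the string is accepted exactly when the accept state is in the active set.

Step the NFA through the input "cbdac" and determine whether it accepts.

Answer: REJECT

Derivation:
start: ε-closure({0}) = {0,2,4}
'c' @ 1: {1,3}  [accepting]
'b' @ 2: {}  — no active states
rest 'dac' ignored (set empty)
after full input: {}  (accept=1 not in)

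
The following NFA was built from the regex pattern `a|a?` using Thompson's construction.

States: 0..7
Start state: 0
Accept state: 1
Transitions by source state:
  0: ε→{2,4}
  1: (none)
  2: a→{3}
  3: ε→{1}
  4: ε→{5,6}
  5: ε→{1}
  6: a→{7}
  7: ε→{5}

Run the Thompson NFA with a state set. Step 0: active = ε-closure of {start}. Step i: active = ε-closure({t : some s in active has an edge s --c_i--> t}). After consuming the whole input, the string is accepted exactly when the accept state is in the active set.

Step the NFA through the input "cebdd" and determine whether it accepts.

initial (ε-close {0}): {0,1,2,4,5,6}
'c' @ 1: {}  — no active states
rest 'ebdd' ignored (set empty)
after full input: {}  (accept=1 not in)

Answer: REJECT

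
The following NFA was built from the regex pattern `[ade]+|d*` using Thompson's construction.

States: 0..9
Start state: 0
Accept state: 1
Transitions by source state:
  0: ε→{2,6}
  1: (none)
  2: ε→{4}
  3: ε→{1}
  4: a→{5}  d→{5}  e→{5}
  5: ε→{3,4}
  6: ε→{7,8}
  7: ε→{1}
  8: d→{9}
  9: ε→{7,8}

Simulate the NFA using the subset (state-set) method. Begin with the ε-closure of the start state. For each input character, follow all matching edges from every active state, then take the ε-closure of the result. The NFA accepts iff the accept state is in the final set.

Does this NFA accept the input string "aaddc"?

initial (ε-close {0}): {0,1,2,4,6,7,8}
'a' @ 1: {1,3,4,5}  (accept∈set)
'a' @ 2: {1,3,4,5}  (accept∈set)
'd' @ 3: {1,3,4,5}  (accept∈set)
'd' @ 4: {1,3,4,5}  (accept∈set)
'c' @ 5: {}  — no active states
after full input: {}  (accept=1 not in)

Answer: REJECT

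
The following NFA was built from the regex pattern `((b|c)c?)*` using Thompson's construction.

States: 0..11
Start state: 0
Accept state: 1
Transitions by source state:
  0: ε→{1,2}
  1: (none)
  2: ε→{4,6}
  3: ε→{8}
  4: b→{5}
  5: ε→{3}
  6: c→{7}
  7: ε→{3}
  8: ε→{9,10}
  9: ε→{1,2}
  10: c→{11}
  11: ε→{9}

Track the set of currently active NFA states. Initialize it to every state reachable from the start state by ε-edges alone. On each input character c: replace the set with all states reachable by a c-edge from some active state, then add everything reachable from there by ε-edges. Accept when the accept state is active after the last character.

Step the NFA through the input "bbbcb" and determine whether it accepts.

Answer: ACCEPT

Derivation:
initial (ε-close {0}): {0,1,2,4,6}
'b' @ 1: {1,2,3,4,5,6,8,9,10}  [accepting]
'b' @ 2: {1,2,3,4,5,6,8,9,10}  [accepting]
'b' @ 3: {1,2,3,4,5,6,8,9,10}  [accepting]
'c' @ 4: {1,2,3,4,6,7,8,9,10,11}  [accepting]
'b' @ 5: {1,2,3,4,5,6,8,9,10}  [accepting]
end set {1,2,3,4,5,6,8,9,10} — state 1 in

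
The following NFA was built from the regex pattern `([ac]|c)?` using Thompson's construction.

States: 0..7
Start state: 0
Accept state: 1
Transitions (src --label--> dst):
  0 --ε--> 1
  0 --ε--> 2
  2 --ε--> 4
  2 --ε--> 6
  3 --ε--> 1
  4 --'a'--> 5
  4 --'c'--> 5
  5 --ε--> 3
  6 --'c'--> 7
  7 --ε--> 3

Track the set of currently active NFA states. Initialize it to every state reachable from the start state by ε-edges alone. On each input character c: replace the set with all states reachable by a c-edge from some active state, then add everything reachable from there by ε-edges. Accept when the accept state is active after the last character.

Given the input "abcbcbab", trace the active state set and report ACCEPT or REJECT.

Answer: REJECT

Trace:
initial (ε-close {0}): {0,1,2,4,6}
'a' @ 1: {1,3,5}  ✓accept
'b' @ 2: {}  — state set empty
rest 'cbcbab' ignored (set empty)
end set {} — state 1 not in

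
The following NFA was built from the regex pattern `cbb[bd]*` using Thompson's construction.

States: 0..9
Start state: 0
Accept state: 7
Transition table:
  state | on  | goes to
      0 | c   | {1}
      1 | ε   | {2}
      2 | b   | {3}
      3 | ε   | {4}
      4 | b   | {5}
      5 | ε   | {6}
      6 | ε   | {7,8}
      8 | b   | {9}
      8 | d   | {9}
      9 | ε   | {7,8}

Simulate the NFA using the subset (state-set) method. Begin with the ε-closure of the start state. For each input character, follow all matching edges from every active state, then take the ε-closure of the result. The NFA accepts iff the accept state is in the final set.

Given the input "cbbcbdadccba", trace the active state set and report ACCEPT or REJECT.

Answer: REJECT

Trace:
initial (ε-close {0}): {0}
'c' @ 1: {1,2}
'b' @ 2: {3,4}
'b' @ 3: {5,6,7,8}  ✓accept
'c' @ 4: {}  — no active states
rest 'bdadccba' ignored (set empty)
end set {} — state 7 not in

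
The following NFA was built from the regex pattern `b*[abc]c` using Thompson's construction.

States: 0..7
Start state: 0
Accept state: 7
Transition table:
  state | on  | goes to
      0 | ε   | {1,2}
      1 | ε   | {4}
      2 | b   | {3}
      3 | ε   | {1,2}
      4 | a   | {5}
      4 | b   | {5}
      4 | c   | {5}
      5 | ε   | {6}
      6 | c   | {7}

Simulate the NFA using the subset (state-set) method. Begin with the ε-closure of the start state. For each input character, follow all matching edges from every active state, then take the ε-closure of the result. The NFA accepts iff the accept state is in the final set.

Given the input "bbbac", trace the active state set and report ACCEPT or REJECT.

Answer: ACCEPT

Steps:
start: ε-closure({0}) = {0,1,2,4}
'b' @ 1: {1,2,3,4,5,6}
'b' @ 2: {1,2,3,4,5,6}
'b' @ 3: {1,2,3,4,5,6}
'a' @ 4: {5,6}
'c' @ 5: {7}  [accepting]
final: {7}; accept 7 in set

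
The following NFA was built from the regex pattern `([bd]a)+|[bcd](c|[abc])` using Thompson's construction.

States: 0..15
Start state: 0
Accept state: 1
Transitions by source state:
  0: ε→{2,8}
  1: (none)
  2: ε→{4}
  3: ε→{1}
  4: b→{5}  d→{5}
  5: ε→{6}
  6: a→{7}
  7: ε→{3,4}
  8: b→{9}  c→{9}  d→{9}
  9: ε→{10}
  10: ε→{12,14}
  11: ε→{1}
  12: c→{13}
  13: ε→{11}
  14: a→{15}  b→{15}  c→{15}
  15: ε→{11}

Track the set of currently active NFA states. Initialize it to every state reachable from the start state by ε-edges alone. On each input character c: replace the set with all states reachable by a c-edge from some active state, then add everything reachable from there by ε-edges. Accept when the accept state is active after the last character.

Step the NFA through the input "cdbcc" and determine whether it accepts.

S₀ = ε-closure({0}) = {0,2,4,8}
'c' @ 1: {9,10,12,14}
'd' @ 2: {}  — dead — no transitions
rest 'bcc' ignored (set empty)
end set {} — state 1 not in

Answer: REJECT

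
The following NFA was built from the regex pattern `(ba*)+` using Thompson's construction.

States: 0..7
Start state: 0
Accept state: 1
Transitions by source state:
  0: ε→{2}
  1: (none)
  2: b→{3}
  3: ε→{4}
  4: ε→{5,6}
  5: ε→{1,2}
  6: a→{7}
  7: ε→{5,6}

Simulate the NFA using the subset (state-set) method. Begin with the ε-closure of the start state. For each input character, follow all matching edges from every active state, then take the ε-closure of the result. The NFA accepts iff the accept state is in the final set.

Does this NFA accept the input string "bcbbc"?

Answer: REJECT

Steps:
S₀ = ε-closure({0}) = {0,2}
'b' @ 1: {1,2,3,4,5,6}  [accepting]
'c' @ 2: {}  — state set empty
rest 'bbc' ignored (set empty)
after full input: {}  (accept=1 not in)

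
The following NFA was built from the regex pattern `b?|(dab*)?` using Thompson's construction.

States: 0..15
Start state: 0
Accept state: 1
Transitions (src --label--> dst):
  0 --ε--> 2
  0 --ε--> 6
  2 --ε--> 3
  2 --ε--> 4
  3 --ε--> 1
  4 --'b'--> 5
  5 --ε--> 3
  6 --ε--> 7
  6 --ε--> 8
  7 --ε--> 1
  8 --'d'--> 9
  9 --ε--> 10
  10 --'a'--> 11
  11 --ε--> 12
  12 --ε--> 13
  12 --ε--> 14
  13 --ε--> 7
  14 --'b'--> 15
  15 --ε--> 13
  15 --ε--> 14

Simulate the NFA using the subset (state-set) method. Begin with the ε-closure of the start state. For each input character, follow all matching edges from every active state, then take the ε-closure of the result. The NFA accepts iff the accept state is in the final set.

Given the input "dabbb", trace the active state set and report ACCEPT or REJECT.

Answer: ACCEPT

Trace:
initial (ε-close {0}): {0,1,2,3,4,6,7,8}
'd' @ 1: {9,10}
'a' @ 2: {1,7,11,12,13,14}  ✓accept
'b' @ 3: {1,7,13,14,15}  ✓accept
'b' @ 4: {1,7,13,14,15}  ✓accept
'b' @ 5: {1,7,13,14,15}  ✓accept
end set {1,7,13,14,15} — state 1 in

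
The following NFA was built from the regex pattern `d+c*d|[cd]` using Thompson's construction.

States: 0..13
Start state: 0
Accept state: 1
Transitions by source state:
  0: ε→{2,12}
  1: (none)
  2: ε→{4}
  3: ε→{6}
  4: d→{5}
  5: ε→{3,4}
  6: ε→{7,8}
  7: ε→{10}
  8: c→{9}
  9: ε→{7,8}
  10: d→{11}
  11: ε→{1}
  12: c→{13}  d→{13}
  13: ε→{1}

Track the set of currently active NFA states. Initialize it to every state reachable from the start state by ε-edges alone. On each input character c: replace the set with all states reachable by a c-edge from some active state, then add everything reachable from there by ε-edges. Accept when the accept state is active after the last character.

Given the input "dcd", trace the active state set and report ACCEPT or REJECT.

Answer: ACCEPT

Trace:
start: ε-closure({0}) = {0,2,4,12}
'd' @ 1: {1,3,4,5,6,7,8,10,13}  (accept∈set)
'c' @ 2: {7,8,9,10}
'd' @ 3: {1,11}  (accept∈set)
final: {1,11}; accept 1 in set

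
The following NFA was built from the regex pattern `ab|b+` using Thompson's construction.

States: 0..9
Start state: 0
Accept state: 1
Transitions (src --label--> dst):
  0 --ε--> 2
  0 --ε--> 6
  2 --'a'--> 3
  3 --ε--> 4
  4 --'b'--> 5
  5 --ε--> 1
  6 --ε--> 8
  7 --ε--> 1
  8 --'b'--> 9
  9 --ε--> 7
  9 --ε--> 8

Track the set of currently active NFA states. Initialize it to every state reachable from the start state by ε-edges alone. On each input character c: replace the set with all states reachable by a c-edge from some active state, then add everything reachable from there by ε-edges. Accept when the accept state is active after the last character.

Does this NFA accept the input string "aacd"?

S₀ = ε-closure({0}) = {0,2,6,8}
'a' @ 1: {3,4}
'a' @ 2: {}  — dead — no transitions
rest 'cd' ignored (set empty)
end set {} — state 1 not in

Answer: REJECT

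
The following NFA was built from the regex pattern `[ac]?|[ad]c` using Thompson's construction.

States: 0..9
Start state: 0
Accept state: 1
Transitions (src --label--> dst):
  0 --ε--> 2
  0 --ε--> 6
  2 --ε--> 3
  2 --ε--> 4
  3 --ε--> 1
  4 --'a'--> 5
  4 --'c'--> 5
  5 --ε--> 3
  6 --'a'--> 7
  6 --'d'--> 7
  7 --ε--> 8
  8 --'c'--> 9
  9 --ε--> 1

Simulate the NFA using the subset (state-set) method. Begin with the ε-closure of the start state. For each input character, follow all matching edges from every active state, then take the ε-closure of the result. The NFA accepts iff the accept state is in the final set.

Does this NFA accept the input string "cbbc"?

start: ε-closure({0}) = {0,1,2,3,4,6}
'c' @ 1: {1,3,5}  [accepting]
'b' @ 2: {}  — state set empty
rest 'bc' ignored (set empty)
final: {}; accept 1 not in set

Answer: REJECT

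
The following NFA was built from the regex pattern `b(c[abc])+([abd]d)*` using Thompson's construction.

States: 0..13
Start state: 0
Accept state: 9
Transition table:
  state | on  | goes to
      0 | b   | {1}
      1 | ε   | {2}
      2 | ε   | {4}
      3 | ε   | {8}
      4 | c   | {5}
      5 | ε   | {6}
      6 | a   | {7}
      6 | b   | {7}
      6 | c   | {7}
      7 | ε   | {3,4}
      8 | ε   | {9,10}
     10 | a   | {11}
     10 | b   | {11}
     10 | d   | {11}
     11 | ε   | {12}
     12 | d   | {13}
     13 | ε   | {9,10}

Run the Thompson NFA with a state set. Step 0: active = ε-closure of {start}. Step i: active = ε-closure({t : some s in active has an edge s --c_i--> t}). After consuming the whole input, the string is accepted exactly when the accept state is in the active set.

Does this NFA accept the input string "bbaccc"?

Answer: REJECT

Derivation:
S₀ = ε-closure({0}) = {0}
'b' @ 1: {1,2,4}
'b' @ 2: {}  — state set empty
rest 'accc' ignored (set empty)
after full input: {}  (accept=9 not in)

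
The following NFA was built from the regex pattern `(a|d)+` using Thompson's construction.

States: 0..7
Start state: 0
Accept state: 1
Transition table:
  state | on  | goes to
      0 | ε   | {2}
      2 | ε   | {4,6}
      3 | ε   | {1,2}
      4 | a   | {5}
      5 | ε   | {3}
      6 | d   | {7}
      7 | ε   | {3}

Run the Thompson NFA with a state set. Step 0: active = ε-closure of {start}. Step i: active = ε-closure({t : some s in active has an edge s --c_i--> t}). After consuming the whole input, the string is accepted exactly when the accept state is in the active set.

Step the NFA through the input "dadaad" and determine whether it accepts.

Answer: ACCEPT

Trace:
initial (ε-close {0}): {0,2,4,6}
'd' @ 1: {1,2,3,4,6,7}  (accept∈set)
'a' @ 2: {1,2,3,4,5,6}  (accept∈set)
'd' @ 3: {1,2,3,4,6,7}  (accept∈set)
'a' @ 4: {1,2,3,4,5,6}  (accept∈set)
'a' @ 5: {1,2,3,4,5,6}  (accept∈set)
'd' @ 6: {1,2,3,4,6,7}  (accept∈set)
final: {1,2,3,4,6,7}; accept 1 in set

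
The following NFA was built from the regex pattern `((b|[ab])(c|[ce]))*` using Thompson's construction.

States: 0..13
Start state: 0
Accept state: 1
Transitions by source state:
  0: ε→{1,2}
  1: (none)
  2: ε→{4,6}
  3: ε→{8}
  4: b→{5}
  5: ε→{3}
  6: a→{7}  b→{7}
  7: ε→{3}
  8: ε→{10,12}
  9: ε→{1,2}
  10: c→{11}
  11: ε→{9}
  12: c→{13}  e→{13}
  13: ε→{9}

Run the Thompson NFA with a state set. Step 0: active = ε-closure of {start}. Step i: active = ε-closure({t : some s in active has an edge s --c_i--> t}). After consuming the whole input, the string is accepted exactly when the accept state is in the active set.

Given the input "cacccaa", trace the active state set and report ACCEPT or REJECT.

Answer: REJECT

Steps:
S₀ = ε-closure({0}) = {0,1,2,4,6}
'c' @ 1: {}  — no active states
rest 'acccaa' ignored (set empty)
end set {} — state 1 not in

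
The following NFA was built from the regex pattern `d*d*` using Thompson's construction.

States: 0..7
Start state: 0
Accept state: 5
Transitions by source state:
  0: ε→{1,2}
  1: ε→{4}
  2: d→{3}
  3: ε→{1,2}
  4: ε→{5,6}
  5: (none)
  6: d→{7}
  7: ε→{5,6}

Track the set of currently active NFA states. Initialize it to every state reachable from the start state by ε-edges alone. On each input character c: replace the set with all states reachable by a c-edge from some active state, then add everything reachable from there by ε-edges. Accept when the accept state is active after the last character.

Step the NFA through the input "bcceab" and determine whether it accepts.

Answer: REJECT

Trace:
S₀ = ε-closure({0}) = {0,1,2,4,5,6}
'b' @ 1: {}  — no active states
rest 'cceab' ignored (set empty)
after full input: {}  (accept=5 not in)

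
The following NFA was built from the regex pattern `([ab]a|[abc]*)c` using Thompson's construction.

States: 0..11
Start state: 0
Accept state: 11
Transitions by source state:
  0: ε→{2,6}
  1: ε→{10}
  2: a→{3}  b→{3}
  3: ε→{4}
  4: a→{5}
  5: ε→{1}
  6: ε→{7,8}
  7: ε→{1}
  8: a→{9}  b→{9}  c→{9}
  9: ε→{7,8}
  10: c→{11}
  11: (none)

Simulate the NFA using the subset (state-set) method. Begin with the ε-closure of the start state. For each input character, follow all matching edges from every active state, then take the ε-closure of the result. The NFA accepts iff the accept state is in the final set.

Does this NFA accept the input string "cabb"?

start: ε-closure({0}) = {0,1,2,6,7,8,10}
'c' @ 1: {1,7,8,9,10,11}  [accepting]
'a' @ 2: {1,7,8,9,10}
'b' @ 3: {1,7,8,9,10}
'b' @ 4: {1,7,8,9,10}
final: {1,7,8,9,10}; accept 11 not in set

Answer: REJECT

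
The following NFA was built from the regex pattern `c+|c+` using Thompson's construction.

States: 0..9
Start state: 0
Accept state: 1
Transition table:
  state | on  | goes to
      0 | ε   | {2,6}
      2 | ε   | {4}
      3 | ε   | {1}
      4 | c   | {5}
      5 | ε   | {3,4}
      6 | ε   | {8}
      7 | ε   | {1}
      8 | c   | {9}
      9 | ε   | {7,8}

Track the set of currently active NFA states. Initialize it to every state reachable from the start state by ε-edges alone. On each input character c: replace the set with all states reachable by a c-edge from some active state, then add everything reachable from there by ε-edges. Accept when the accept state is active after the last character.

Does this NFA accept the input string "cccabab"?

Answer: REJECT

Derivation:
S₀ = ε-closure({0}) = {0,2,4,6,8}
'c' @ 1: {1,3,4,5,7,8,9}  ✓accept
'c' @ 2: {1,3,4,5,7,8,9}  ✓accept
'c' @ 3: {1,3,4,5,7,8,9}  ✓accept
'a' @ 4: {}  — no active states
rest 'bab' ignored (set empty)
final: {}; accept 1 not in set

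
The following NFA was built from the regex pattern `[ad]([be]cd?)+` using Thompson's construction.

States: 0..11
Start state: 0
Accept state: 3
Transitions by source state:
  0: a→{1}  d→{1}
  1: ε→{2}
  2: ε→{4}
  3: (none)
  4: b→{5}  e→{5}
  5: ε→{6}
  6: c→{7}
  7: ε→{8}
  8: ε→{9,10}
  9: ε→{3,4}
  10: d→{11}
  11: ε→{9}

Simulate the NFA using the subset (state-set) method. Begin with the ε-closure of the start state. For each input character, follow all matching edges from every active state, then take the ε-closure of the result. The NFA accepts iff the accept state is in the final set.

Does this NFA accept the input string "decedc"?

initial (ε-close {0}): {0}
'd' @ 1: {1,2,4}
'e' @ 2: {5,6}
'c' @ 3: {3,4,7,8,9,10}  [accepting]
'e' @ 4: {5,6}
'd' @ 5: {}  — no active states
rest 'c' ignored (set empty)
final: {}; accept 3 not in set

Answer: REJECT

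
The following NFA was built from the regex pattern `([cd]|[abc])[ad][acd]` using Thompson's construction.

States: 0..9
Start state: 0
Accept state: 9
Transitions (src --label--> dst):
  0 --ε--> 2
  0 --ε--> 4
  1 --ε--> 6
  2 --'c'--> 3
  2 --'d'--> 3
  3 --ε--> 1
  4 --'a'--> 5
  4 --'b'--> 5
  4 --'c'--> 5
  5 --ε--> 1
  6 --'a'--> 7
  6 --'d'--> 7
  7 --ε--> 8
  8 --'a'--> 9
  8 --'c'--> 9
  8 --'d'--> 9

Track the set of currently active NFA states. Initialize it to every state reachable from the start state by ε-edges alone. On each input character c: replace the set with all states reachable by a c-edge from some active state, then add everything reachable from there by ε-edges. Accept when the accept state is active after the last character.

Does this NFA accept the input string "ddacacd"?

S₀ = ε-closure({0}) = {0,2,4}
'd' @ 1: {1,3,6}
'd' @ 2: {7,8}
'a' @ 3: {9}  [accepting]
'c' @ 4: {}  — state set empty
rest 'acd' ignored (set empty)
end set {} — state 9 not in

Answer: REJECT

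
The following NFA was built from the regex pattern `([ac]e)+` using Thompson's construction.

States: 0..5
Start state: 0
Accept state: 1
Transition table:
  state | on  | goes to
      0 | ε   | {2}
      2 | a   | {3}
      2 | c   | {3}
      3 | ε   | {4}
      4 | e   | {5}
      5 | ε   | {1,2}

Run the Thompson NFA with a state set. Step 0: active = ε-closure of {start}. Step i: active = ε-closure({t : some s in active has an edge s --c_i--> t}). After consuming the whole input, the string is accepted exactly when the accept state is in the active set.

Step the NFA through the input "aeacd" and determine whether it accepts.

Answer: REJECT

Derivation:
S₀ = ε-closure({0}) = {0,2}
'a' @ 1: {3,4}
'e' @ 2: {1,2,5}  ✓accept
'a' @ 3: {3,4}
'c' @ 4: {}  — dead — no transitions
rest 'd' ignored (set empty)
end set {} — state 1 not in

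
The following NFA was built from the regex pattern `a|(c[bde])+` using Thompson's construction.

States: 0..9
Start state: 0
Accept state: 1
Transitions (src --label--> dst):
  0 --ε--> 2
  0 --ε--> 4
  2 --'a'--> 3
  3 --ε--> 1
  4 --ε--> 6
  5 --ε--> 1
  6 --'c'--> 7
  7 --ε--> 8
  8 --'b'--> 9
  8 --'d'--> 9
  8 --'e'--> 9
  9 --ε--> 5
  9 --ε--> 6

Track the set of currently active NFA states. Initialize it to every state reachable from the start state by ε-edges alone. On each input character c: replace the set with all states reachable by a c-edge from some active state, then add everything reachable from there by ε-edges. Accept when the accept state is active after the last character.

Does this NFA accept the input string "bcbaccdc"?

Answer: REJECT

Derivation:
start: ε-closure({0}) = {0,2,4,6}
'b' @ 1: {}  — no active states
rest 'cbaccdc' ignored (set empty)
final: {}; accept 1 not in set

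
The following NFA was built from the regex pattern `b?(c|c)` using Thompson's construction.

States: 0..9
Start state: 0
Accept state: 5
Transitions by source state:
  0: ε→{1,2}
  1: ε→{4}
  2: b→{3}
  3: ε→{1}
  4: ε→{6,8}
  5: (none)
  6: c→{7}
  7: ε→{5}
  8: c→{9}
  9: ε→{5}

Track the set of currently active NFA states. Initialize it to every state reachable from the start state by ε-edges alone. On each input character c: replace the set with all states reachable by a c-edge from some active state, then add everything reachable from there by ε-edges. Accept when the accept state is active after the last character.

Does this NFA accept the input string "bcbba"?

Answer: REJECT

Derivation:
initial (ε-close {0}): {0,1,2,4,6,8}
'b' @ 1: {1,3,4,6,8}
'c' @ 2: {5,7,9}  ✓accept
'b' @ 3: {}  — no active states
rest 'ba' ignored (set empty)
end set {} — state 5 not in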